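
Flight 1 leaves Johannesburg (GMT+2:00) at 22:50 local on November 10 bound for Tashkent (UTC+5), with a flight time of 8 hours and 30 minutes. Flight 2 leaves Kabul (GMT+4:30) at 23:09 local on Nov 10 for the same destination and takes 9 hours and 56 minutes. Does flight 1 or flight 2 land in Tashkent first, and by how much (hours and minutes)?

the second, by 45 minutes

Flight 1 in UTC: 22:50 − 2:00 = 20:50 on Nov 10.
+8 hours 30 minutes → arrive 05:20 UTC on Nov 11.
Flight 2 in UTC: 23:09 − 4:30 = 18:39 on Nov 10.
+9 hours and 56 minutes → arrive 04:35 UTC on Nov 11.
Flight 2 lands earlier by 45 minutes.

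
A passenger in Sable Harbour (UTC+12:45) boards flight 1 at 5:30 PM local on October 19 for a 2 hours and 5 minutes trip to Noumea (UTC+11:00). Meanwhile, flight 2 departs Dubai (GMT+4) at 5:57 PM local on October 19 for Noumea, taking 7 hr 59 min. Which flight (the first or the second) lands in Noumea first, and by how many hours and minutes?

the first, by 15 hours 6 minutes

Flight 1 in UTC: 5:30 PM − 12:45 = 4:45 AM on Oct 19.
+2 hours 5 minutes → arrive 6:50 AM UTC on Oct 19.
Flight 2 in UTC: 5:57 PM − 4:00 = 1:57 PM on Oct 19.
+7 hours and 59 minutes → arrive 9:56 PM UTC on Oct 19.
Flight 1 lands earlier by 15 hours 6 minutes.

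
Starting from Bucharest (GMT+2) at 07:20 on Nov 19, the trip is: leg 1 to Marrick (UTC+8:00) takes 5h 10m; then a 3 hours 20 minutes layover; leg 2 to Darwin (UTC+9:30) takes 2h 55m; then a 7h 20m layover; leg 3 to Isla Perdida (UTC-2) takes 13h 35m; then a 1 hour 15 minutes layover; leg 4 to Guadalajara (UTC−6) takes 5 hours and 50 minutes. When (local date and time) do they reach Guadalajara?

14:45 on November 20

Convert departure to UTC: 07:20 − 2:00 = 05:20 UTC on Nov 19.
Add 5 hours and 10 minutes leg 1 → 10:30 UTC.
Add 3 hours 20 minutes layover in Marrick → 13:50 UTC.
Add 2 hours 55 minutes leg 2 → 16:45 UTC.
Add 7 hours 20 minutes layover in Darwin → 00:05 UTC (Nov 20).
Add 13 hours and 35 minutes leg 3 → 13:40 UTC.
Add 1 hour and 15 minutes layover in Isla Perdida → 14:55 UTC.
Add 5 hours 50 minutes leg 4 → 20:45 UTC.
Guadalajara is UTC−6:00, so local arrival = 20:45 − 6:00 = 14:45 on Nov 20.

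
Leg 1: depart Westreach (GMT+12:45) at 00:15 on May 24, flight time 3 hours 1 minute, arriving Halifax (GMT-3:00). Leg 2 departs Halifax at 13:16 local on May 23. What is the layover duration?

Convert departure to UTC: 00:15 − 12:45 = 11:30 UTC on May 23.
Add 3 hours and 1 minute flight time → 14:31 UTC.
Halifax is UTC−3:00, so local arrival = 14:31 − 3:00 = 11:31 on May 23.
Layover = 13:16 − 11:31 = 1 hour 45 minutes.

1 hour 45 minutes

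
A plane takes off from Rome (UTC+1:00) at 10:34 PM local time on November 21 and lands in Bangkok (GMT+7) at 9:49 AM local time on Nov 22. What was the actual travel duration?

Bangkok is 6:00 ahead of Rome.
Clock-face elapsed time (ignoring zones) is 11 hours 15 minutes.
Actual elapsed = 11 hours 15 minutes − 6:00 = 5 hours 15 minutes.

5 hours 15 minutes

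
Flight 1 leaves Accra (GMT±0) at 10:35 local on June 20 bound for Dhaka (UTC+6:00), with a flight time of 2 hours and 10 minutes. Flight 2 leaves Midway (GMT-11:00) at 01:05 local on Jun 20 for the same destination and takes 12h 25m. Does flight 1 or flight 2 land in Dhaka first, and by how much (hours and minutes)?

the first, by 11 hours 45 minutes

Flight 1 departs at 10:35 UTC (Jun 20).
+2 hours 10 minutes → arrive 12:45 UTC on Jun 20.
Flight 2 in UTC: 01:05 + 11:00 = 12:05 on Jun 20.
+12 hours 25 minutes → arrive 00:30 UTC on Jun 21.
Flight 1 lands earlier by 11 hours 45 minutes.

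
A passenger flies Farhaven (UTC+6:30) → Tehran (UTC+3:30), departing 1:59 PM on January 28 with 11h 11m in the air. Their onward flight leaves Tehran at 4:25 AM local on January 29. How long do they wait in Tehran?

Convert departure to UTC: 1:59 PM − 6:30 = 7:29 AM UTC on Jan 28.
Add 11 hours and 11 minutes flight time → 6:40 PM UTC.
Tehran is UTC+3:30, so local arrival = 6:40 PM + 3:30 = 10:10 PM on Jan 28.
Layover = 4:25 AM − 10:10 PM (+1 day) = 6 hours 15 minutes.

6 hours 15 minutes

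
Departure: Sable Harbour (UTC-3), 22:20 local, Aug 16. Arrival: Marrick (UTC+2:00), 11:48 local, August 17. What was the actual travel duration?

8 hours 28 minutes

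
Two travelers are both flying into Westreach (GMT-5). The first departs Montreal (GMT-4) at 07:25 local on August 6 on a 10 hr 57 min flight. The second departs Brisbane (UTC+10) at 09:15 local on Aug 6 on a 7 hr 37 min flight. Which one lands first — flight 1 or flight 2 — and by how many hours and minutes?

the second, by 15 hours 30 minutes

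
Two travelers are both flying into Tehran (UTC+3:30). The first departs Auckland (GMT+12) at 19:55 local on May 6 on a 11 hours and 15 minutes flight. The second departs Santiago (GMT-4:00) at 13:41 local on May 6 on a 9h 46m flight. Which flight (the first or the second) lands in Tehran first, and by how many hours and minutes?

the first, by 8 hours 17 minutes

Flight 1 in UTC: 19:55 − 12:00 = 07:55 on May 6.
+11 hours 15 minutes → arrive 19:10 UTC on May 6.
Flight 2 in UTC: 13:41 + 4:00 = 17:41 on May 6.
+9 hours 46 minutes → arrive 03:27 UTC on May 7.
Flight 1 lands earlier by 8 hours 17 minutes.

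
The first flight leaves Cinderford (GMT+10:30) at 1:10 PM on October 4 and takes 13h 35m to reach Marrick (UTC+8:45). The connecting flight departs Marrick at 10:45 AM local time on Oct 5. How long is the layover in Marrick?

9 hours 45 minutes

Convert departure to UTC: 1:10 PM − 10:30 = 2:40 AM UTC on Oct 4.
Add 13 hours and 35 minutes flight time → 4:15 PM UTC.
Marrick is UTC+8:45, so local arrival = 4:15 PM + 8:45 = 1:00 AM on Oct 5.
Layover = 10:45 AM − 1:00 AM = 9 hours 45 minutes.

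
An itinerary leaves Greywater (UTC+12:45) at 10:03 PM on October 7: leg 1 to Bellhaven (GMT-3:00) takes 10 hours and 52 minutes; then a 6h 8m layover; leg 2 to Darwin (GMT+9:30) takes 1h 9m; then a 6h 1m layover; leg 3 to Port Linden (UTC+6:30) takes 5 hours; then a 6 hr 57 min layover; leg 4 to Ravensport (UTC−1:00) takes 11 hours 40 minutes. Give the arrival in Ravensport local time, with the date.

8:05 AM on October 9

Convert departure to UTC: 10:03 PM − 12:45 = 9:18 AM UTC on Oct 7.
Add 10 hours 52 minutes leg 1 → 8:10 PM UTC.
Add 6 hours 8 minutes layover in Bellhaven → 2:18 AM UTC (Oct 8).
Add 1 hour 9 minutes leg 2 → 3:27 AM UTC.
Add 6 hours and 1 minute layover in Darwin → 9:28 AM UTC.
Add 5 hours leg 3 → 2:28 PM UTC.
Add 6 hours and 57 minutes layover in Port Linden → 9:25 PM UTC.
Add 11 hours 40 minutes leg 4 → 9:05 AM UTC (Oct 9).
Ravensport is UTC−1:00, so local arrival = 9:05 AM − 1:00 = 8:05 AM on Oct 9.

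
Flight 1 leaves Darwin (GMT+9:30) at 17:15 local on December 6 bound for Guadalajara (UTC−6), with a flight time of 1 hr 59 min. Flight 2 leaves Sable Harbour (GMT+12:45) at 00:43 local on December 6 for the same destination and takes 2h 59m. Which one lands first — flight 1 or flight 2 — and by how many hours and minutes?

Flight 1 in UTC: 17:15 − 9:30 = 07:45 on Dec 6.
+1 hour 59 minutes → arrive 09:44 UTC on Dec 6.
Flight 2 in UTC: 00:43 − 12:45 = 11:58 on Dec 5.
+2 hours 59 minutes → arrive 14:57 UTC on Dec 5.
Flight 2 lands earlier by 18 hours 47 minutes.

the second, by 18 hours 47 minutes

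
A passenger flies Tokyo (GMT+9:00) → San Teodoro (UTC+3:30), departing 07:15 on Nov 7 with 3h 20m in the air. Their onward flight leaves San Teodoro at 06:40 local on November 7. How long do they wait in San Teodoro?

Convert departure to UTC: 07:15 − 9:00 = 22:15 UTC on Nov 6.
Add 3 hours 20 minutes flight time → 01:35 UTC (Nov 7).
San Teodoro is UTC+3:30, so local arrival = 01:35 + 3:30 = 05:05 on Nov 7.
Layover = 06:40 − 05:05 = 1 hour 35 minutes.

1 hour 35 minutes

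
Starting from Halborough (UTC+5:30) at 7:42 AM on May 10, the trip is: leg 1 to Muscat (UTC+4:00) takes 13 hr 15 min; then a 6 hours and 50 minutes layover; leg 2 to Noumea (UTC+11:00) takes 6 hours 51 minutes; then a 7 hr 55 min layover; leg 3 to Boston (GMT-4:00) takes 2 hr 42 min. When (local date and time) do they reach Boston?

Convert departure to UTC: 7:42 AM − 5:30 = 2:12 AM UTC on May 10.
Add 13 hours and 15 minutes leg 1 → 3:27 PM UTC.
Add 6 hours and 50 minutes layover in Muscat → 10:17 PM UTC.
Add 6 hours and 51 minutes leg 2 → 5:08 AM UTC (May 11).
Add 7 hours and 55 minutes layover in Noumea → 1:03 PM UTC.
Add 2 hours and 42 minutes leg 3 → 3:45 PM UTC.
Boston is UTC−4:00, so local arrival = 3:45 PM − 4:00 = 11:45 AM on May 11.

11:45 AM on May 11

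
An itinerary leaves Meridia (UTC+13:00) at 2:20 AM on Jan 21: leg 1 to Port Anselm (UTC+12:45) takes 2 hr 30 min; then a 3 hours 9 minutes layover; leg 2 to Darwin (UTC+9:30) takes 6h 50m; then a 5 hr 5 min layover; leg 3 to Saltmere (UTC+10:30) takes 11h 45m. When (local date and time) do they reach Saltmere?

5:09 AM on Jan 22

Convert departure to UTC: 2:20 AM − 13:00 = 1:20 PM UTC on Jan 20.
Add 2 hours 30 minutes leg 1 → 3:50 PM UTC.
Add 3 hours 9 minutes layover in Port Anselm → 6:59 PM UTC.
Add 6 hours and 50 minutes leg 2 → 1:49 AM UTC (Jan 21).
Add 5 hours and 5 minutes layover in Darwin → 6:54 AM UTC.
Add 11 hours and 45 minutes leg 3 → 6:39 PM UTC.
Saltmere is UTC+10:30, so local arrival = 6:39 PM + 10:30 = 5:09 AM on Jan 22.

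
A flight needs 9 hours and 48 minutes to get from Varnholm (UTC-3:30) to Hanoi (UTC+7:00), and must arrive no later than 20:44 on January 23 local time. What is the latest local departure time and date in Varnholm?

Target arrival in UTC: 20:44 − 7:00 = 13:44 on Jan 23.
Subtract 9 hours 48 minutes → departure 03:56 UTC on Jan 23.
Varnholm is UTC−3:30: 03:56 − 3:30 = 00:26 on Jan 23.

00:26 on January 23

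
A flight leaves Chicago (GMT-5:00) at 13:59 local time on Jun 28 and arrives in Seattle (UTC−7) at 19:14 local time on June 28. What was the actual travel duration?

7 hours 15 minutes

Departure in UTC: 13:59 + 5:00 = 18:59 on Jun 28.
Arrival in UTC: 19:14 + 7:00 = 02:14 on Jun 29.
Elapsed = 02:14 − 18:59 (+1 day) = 7 hours 15 minutes.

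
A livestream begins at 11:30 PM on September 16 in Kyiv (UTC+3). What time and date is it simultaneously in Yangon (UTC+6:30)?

Yangon is 3:30 ahead of Kyiv.
Shift by the zone difference: 11:30 PM + 3:30 = 3:00 AM on Sep 17 in Yangon.

3:00 AM on September 17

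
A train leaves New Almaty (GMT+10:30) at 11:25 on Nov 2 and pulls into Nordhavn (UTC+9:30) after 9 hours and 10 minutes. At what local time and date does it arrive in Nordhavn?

19:35 on November 2

Nordhavn is 1:00 behind New Almaty.
After 9 hours 10 minutes it is 20:35 in New Almaty.
Shift by the zone difference: 20:35 − 1:00 = 19:35 on Nov 2 in Nordhavn.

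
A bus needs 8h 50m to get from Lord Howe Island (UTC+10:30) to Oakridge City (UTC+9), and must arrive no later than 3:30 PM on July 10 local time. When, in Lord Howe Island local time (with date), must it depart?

Target arrival in UTC: 3:30 PM − 9:00 = 6:30 AM on Jul 10.
Subtract 8 hours 50 minutes → departure 9:40 PM UTC on Jul 9.
Lord Howe Island is UTC+10:30: 9:40 PM + 10:30 = 8:10 AM on Jul 10.

8:10 AM on Jul 10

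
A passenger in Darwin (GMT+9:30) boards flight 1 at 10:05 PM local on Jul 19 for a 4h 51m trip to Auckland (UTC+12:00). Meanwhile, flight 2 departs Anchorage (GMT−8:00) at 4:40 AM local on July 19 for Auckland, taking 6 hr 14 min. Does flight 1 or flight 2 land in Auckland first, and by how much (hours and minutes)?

the first, by 1 hour 28 minutes

Flight 1 in UTC: 10:05 PM − 9:30 = 12:35 PM on Jul 19.
+4 hours and 51 minutes → arrive 5:26 PM UTC on Jul 19.
Flight 2 in UTC: 4:40 AM + 8:00 = 12:40 PM on Jul 19.
+6 hours and 14 minutes → arrive 6:54 PM UTC on Jul 19.
Flight 1 lands earlier by 1 hour 28 minutes.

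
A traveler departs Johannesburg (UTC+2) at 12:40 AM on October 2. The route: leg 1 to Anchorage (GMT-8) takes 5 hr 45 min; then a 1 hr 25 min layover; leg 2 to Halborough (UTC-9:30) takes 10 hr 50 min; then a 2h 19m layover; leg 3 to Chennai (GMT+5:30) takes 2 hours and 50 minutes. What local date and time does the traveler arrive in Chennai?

3:19 AM on Oct 3

Convert departure to UTC: 12:40 AM − 2:00 = 10:40 PM UTC on Oct 1.
Add 5 hours 45 minutes leg 1 → 4:25 AM UTC (Oct 2).
Add 1 hour and 25 minutes layover in Anchorage → 5:50 AM UTC.
Add 10 hours 50 minutes leg 2 → 4:40 PM UTC.
Add 2 hours and 19 minutes layover in Halborough → 6:59 PM UTC.
Add 2 hours 50 minutes leg 3 → 9:49 PM UTC.
Chennai is UTC+5:30, so local arrival = 9:49 PM + 5:30 = 3:19 AM on Oct 3.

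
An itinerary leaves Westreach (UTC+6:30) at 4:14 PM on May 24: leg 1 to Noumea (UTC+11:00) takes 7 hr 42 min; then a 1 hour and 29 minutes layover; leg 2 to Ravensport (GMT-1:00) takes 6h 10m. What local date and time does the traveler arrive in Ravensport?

Convert departure to UTC: 4:14 PM − 6:30 = 9:44 AM UTC on May 24.
Add 7 hours and 42 minutes leg 1 → 5:26 PM UTC.
Add 1 hour 29 minutes layover in Noumea → 6:55 PM UTC.
Add 6 hours 10 minutes leg 2 → 1:05 AM UTC (May 25).
Ravensport is UTC−1:00, so local arrival = 1:05 AM − 1:00 = 12:05 AM on May 25.

12:05 AM on May 25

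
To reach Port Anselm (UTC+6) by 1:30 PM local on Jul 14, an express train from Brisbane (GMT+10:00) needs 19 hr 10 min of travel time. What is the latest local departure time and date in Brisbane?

10:20 PM on Jul 13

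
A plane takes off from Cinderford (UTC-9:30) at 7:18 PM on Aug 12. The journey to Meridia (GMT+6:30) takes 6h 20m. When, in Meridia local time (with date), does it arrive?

5:38 PM on Aug 13

Meridia is 16:00 ahead of Cinderford.
After 6 hours 20 minutes it is 1:38 AM (Aug 13) in Cinderford.
Shift by the zone difference: 1:38 AM + 16:00 = 5:38 PM on Aug 13 in Meridia.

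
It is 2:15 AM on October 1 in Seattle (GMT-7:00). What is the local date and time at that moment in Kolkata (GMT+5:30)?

2:45 PM on October 1

In UTC: 2:15 AM + 7:00 = 9:15 AM on Oct 1.
Kolkata is UTC+5:30: 9:15 AM + 5:30 = 2:45 PM on Oct 1.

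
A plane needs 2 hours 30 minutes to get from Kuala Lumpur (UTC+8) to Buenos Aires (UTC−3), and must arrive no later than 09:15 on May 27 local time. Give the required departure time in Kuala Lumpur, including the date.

Target arrival in UTC: 09:15 + 3:00 = 12:15 on May 27.
Subtract 2 hours and 30 minutes → departure 09:45 UTC on May 27.
Kuala Lumpur is UTC+8:00: 09:45 + 8:00 = 17:45 on May 27.

17:45 on May 27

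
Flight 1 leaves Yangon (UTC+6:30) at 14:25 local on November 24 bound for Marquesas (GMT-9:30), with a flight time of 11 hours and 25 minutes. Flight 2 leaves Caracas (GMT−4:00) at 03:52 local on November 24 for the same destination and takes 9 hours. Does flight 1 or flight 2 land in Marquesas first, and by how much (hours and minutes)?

Flight 1 in UTC: 14:25 − 6:30 = 07:55 on Nov 24.
+11 hours 25 minutes → arrive 19:20 UTC on Nov 24.
Flight 2 in UTC: 03:52 + 4:00 = 07:52 on Nov 24.
+9 hours → arrive 16:52 UTC on Nov 24.
Flight 2 lands earlier by 2 hours 28 minutes.

the second, by 2 hours 28 minutes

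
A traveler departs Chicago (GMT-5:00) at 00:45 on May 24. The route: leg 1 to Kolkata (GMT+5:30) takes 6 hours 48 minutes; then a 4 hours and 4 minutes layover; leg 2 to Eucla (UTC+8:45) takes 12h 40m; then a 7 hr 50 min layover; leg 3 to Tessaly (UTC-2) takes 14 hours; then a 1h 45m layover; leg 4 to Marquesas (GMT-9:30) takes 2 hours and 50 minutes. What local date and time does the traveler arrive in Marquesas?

Convert departure to UTC: 00:45 + 5:00 = 05:45 UTC on May 24.
Add 6 hours and 48 minutes leg 1 → 12:33 UTC.
Add 4 hours 4 minutes layover in Kolkata → 16:37 UTC.
Add 12 hours and 40 minutes leg 2 → 05:17 UTC (May 25).
Add 7 hours 50 minutes layover in Eucla → 13:07 UTC.
Add 14 hours leg 3 → 03:07 UTC (May 26).
Add 1 hour 45 minutes layover in Tessaly → 04:52 UTC.
Add 2 hours and 50 minutes leg 4 → 07:42 UTC.
Marquesas is UTC−9:30, so local arrival = 07:42 − 9:30 = 22:12 on May 25.

22:12 on May 25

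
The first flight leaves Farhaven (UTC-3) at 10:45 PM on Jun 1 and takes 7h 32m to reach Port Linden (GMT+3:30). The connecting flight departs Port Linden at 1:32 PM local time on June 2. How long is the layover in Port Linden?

Convert departure to UTC: 10:45 PM + 3:00 = 1:45 AM UTC on Jun 2.
Add 7 hours and 32 minutes flight time → 9:17 AM UTC.
Port Linden is UTC+3:30, so local arrival = 9:17 AM + 3:30 = 12:47 PM on Jun 2.
Layover = 1:32 PM − 12:47 PM = 45 minutes.

45 minutes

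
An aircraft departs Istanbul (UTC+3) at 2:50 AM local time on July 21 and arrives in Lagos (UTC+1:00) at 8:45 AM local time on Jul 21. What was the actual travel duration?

7 hours 55 minutes

Departure in UTC: 2:50 AM − 3:00 = 11:50 PM on Jul 20.
Arrival in UTC: 8:45 AM − 1:00 = 7:45 AM on Jul 21.
Elapsed = 7:45 AM − 11:50 PM (+1 day) = 7 hours 55 minutes.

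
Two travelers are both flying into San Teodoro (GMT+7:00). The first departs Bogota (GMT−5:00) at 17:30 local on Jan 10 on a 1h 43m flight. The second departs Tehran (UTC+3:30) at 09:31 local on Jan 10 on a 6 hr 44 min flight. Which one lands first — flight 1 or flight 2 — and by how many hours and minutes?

Flight 1 in UTC: 17:30 + 5:00 = 22:30 on Jan 10.
+1 hour and 43 minutes → arrive 00:13 UTC on Jan 11.
Flight 2 in UTC: 09:31 − 3:30 = 06:01 on Jan 10.
+6 hours and 44 minutes → arrive 12:45 UTC on Jan 10.
Flight 2 lands earlier by 11 hours 28 minutes.

the second, by 11 hours 28 minutes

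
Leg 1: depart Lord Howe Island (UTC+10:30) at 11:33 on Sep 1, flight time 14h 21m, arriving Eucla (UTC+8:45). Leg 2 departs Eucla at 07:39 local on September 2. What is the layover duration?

Convert departure to UTC: 11:33 − 10:30 = 01:03 UTC on Sep 1.
Add 14 hours 21 minutes flight time → 15:24 UTC.
Eucla is UTC+8:45, so local arrival = 15:24 + 8:45 = 00:09 on Sep 2.
Layover = 07:39 − 00:09 = 7 hours 30 minutes.

7 hours 30 minutes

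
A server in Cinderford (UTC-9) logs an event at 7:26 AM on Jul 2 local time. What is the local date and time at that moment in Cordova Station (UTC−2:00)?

In UTC: 7:26 AM + 9:00 = 4:26 PM on Jul 2.
Cordova Station is UTC−2:00: 4:26 PM − 2:00 = 2:26 PM on Jul 2.

2:26 PM on July 2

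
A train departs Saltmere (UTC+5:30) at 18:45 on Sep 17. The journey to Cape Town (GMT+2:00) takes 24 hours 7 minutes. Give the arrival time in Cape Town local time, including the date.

Convert departure to UTC: 18:45 − 5:30 = 13:15 UTC on Sep 17.
Add 24 hours and 7 minutes travel time → 13:22 UTC (Sep 18).
Cape Town is UTC+2:00, so local arrival = 13:22 + 2:00 = 15:22 on Sep 18.

15:22 on Sep 18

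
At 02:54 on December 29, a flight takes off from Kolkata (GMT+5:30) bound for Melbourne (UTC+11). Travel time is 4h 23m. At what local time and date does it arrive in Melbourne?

12:47 on December 29

Melbourne is 5:30 ahead of Kolkata.
After 4 hours and 23 minutes it is 07:17 in Kolkata.
Shift by the zone difference: 07:17 + 5:30 = 12:47 on Dec 29 in Melbourne.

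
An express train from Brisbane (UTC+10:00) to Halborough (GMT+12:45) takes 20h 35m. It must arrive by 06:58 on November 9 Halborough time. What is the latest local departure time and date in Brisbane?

Target arrival in UTC: 06:58 − 12:45 = 18:13 on Nov 8.
Subtract 20 hours and 35 minutes → departure 21:38 UTC on Nov 7.
Brisbane is UTC+10:00: 21:38 + 10:00 = 07:38 on Nov 8.

07:38 on Nov 8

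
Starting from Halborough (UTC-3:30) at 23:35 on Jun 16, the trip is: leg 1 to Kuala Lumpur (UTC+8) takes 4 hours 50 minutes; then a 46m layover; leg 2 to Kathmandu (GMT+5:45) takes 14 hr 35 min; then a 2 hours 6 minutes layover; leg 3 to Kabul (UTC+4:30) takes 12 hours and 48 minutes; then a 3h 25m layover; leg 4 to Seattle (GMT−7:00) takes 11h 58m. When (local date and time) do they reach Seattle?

22:33 on Jun 18

Convert departure to UTC: 23:35 + 3:30 = 03:05 UTC on Jun 17.
Add 4 hours and 50 minutes leg 1 → 07:55 UTC.
Add 46 minutes layover in Kuala Lumpur → 08:41 UTC.
Add 14 hours and 35 minutes leg 2 → 23:16 UTC.
Add 2 hours 6 minutes layover in Kathmandu → 01:22 UTC (Jun 18).
Add 12 hours and 48 minutes leg 3 → 14:10 UTC.
Add 3 hours 25 minutes layover in Kabul → 17:35 UTC.
Add 11 hours 58 minutes leg 4 → 05:33 UTC (Jun 19).
Seattle is UTC−7:00, so local arrival = 05:33 − 7:00 = 22:33 on Jun 18.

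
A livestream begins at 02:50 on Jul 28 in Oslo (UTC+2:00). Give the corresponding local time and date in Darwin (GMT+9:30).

10:20 on July 28

In UTC: 02:50 − 2:00 = 00:50 on Jul 28.
Darwin is UTC+9:30: 00:50 + 9:30 = 10:20 on Jul 28.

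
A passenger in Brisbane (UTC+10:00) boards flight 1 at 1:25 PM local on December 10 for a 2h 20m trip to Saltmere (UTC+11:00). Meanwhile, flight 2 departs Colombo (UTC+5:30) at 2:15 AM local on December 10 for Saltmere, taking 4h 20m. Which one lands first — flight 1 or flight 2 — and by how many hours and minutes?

the second, by 4 hours 40 minutes

Flight 1 in UTC: 1:25 PM − 10:00 = 3:25 AM on Dec 10.
+2 hours and 20 minutes → arrive 5:45 AM UTC on Dec 10.
Flight 2 in UTC: 2:15 AM − 5:30 = 8:45 PM on Dec 9.
+4 hours and 20 minutes → arrive 1:05 AM UTC on Dec 10.
Flight 2 lands earlier by 4 hours 40 minutes.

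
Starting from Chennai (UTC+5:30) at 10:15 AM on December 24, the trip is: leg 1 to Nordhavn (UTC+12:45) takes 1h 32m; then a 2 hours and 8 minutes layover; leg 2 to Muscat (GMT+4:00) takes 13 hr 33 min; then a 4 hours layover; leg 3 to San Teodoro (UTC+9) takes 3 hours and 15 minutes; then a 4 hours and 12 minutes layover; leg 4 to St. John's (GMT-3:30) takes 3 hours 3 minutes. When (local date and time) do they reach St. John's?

Convert departure to UTC: 10:15 AM − 5:30 = 4:45 AM UTC on Dec 24.
Add 1 hour and 32 minutes leg 1 → 6:17 AM UTC.
Add 2 hours and 8 minutes layover in Nordhavn → 8:25 AM UTC.
Add 13 hours 33 minutes leg 2 → 9:58 PM UTC.
Add 4 hours layover in Muscat → 1:58 AM UTC (Dec 25).
Add 3 hours 15 minutes leg 3 → 5:13 AM UTC.
Add 4 hours 12 minutes layover in San Teodoro → 9:25 AM UTC.
Add 3 hours 3 minutes leg 4 → 12:28 PM UTC.
St. John's is UTC−3:30, so local arrival = 12:28 PM − 3:30 = 8:58 AM on Dec 25.

8:58 AM on December 25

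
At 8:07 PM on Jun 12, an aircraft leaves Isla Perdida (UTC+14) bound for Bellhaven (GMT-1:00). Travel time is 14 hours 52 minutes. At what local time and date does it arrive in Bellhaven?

Convert departure to UTC: 8:07 PM − 14:00 = 6:07 AM UTC on Jun 12.
Add 14 hours and 52 minutes travel time → 8:59 PM UTC.
Bellhaven is UTC−1:00, so local arrival = 8:59 PM − 1:00 = 7:59 PM on Jun 12.

7:59 PM on June 12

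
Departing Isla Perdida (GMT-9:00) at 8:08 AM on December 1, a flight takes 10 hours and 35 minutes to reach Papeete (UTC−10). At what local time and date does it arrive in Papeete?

5:43 PM on December 1

Convert departure to UTC: 8:08 AM + 9:00 = 5:08 PM UTC on Dec 1.
Add 10 hours 35 minutes travel time → 3:43 AM UTC (Dec 2).
Papeete is UTC−10:00, so local arrival = 3:43 AM − 10:00 = 5:43 PM on Dec 1.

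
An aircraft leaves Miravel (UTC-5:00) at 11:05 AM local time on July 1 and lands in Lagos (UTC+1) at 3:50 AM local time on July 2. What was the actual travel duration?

10 hours 45 minutes

Departure in UTC: 11:05 AM + 5:00 = 4:05 PM on Jul 1.
Arrival in UTC: 3:50 AM − 1:00 = 2:50 AM on Jul 2.
Elapsed = 2:50 AM − 4:05 PM (+1 day) = 10 hours 45 minutes.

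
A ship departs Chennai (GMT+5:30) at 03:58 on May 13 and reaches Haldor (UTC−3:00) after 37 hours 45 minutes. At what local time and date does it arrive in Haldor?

Convert departure to UTC: 03:58 − 5:30 = 22:28 UTC on May 12.
Add 37 hours and 45 minutes travel time → 12:13 UTC (May 14).
Haldor is UTC−3:00, so local arrival = 12:13 − 3:00 = 09:13 on May 14.

09:13 on May 14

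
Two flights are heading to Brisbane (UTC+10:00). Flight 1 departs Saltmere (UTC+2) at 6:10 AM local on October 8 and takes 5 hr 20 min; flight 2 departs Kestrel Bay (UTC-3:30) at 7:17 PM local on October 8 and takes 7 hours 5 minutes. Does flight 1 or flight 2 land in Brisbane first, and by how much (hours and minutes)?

Flight 1 in UTC: 6:10 AM − 2:00 = 4:10 AM on Oct 8.
+5 hours and 20 minutes → arrive 9:30 AM UTC on Oct 8.
Flight 2 in UTC: 7:17 PM + 3:30 = 10:47 PM on Oct 8.
+7 hours and 5 minutes → arrive 5:52 AM UTC on Oct 9.
Flight 1 lands earlier by 20 hours 22 minutes.

the first, by 20 hours 22 minutes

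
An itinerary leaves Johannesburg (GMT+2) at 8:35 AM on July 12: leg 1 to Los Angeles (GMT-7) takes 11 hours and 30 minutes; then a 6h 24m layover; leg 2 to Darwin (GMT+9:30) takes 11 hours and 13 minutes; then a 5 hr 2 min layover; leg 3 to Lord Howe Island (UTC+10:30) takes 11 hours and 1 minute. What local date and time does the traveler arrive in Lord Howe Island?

Convert departure to UTC: 8:35 AM − 2:00 = 6:35 AM UTC on Jul 12.
Add 11 hours 30 minutes leg 1 → 6:05 PM UTC.
Add 6 hours 24 minutes layover in Los Angeles → 12:29 AM UTC (Jul 13).
Add 11 hours and 13 minutes leg 2 → 11:42 AM UTC.
Add 5 hours 2 minutes layover in Darwin → 4:44 PM UTC.
Add 11 hours 1 minute leg 3 → 3:45 AM UTC (Jul 14).
Lord Howe Island is UTC+10:30, so local arrival = 3:45 AM + 10:30 = 2:15 PM on Jul 14.

2:15 PM on July 14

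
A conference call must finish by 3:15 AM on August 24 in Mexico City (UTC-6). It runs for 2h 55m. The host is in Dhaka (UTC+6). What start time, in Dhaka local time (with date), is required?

12:20 PM on Aug 24

Target end time in UTC: 3:15 AM + 6:00 = 9:15 AM on Aug 24.
Subtract 2 hours and 55 minutes → start 6:20 AM UTC on Aug 24.
Dhaka is UTC+6:00: 6:20 AM + 6:00 = 12:20 PM on Aug 24.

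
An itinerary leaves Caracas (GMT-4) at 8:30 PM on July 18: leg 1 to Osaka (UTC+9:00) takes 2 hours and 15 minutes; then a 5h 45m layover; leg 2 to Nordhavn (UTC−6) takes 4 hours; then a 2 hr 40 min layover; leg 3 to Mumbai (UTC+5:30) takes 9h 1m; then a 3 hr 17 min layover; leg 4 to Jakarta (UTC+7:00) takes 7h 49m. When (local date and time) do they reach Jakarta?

6:17 PM on Jul 20

Convert departure to UTC: 8:30 PM + 4:00 = 12:30 AM UTC on Jul 19.
Add 2 hours and 15 minutes leg 1 → 2:45 AM UTC.
Add 5 hours 45 minutes layover in Osaka → 8:30 AM UTC.
Add 4 hours leg 2 → 12:30 PM UTC.
Add 2 hours and 40 minutes layover in Nordhavn → 3:10 PM UTC.
Add 9 hours and 1 minute leg 3 → 12:11 AM UTC (Jul 20).
Add 3 hours and 17 minutes layover in Mumbai → 3:28 AM UTC.
Add 7 hours and 49 minutes leg 4 → 11:17 AM UTC.
Jakarta is UTC+7:00, so local arrival = 11:17 AM + 7:00 = 6:17 PM on Jul 20.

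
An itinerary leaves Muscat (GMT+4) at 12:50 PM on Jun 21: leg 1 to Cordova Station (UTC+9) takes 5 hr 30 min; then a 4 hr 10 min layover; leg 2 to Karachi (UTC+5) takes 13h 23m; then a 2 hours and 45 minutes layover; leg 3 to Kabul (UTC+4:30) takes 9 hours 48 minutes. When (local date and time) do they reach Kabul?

12:56 AM on June 23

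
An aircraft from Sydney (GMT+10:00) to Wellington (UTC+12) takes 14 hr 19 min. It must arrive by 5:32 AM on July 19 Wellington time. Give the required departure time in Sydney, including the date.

1:13 PM on July 18

Target arrival in UTC: 5:32 AM − 12:00 = 5:32 PM on Jul 18.
Subtract 14 hours 19 minutes → departure 3:13 AM UTC on Jul 18.
Sydney is UTC+10:00: 3:13 AM + 10:00 = 1:13 PM on Jul 18.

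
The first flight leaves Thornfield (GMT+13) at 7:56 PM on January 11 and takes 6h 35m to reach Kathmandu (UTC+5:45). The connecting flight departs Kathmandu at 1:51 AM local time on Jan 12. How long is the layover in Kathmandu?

Convert departure to UTC: 7:56 PM − 13:00 = 6:56 AM UTC on Jan 11.
Add 6 hours 35 minutes flight time → 1:31 PM UTC.
Kathmandu is UTC+5:45, so local arrival = 1:31 PM + 5:45 = 7:16 PM on Jan 11.
Layover = 1:51 AM − 7:16 PM (+1 day) = 6 hours 35 minutes.

6 hours 35 minutes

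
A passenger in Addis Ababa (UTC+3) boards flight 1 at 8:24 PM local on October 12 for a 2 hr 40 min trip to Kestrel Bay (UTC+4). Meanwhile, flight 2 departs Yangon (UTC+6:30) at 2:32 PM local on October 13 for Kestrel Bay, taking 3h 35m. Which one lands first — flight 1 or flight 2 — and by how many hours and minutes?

Flight 1 in UTC: 8:24 PM − 3:00 = 5:24 PM on Oct 12.
+2 hours and 40 minutes → arrive 8:04 PM UTC on Oct 12.
Flight 2 in UTC: 2:32 PM − 6:30 = 8:02 AM on Oct 13.
+3 hours 35 minutes → arrive 11:37 AM UTC on Oct 13.
Flight 1 lands earlier by 15 hours 33 minutes.

the first, by 15 hours 33 minutes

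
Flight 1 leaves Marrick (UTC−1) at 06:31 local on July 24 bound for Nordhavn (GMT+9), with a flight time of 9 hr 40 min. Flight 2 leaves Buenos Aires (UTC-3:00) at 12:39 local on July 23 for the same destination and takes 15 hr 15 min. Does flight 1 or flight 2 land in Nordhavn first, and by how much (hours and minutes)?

the second, by 10 hours 17 minutes

Flight 1 in UTC: 06:31 + 1:00 = 07:31 on Jul 24.
+9 hours 40 minutes → arrive 17:11 UTC on Jul 24.
Flight 2 in UTC: 12:39 + 3:00 = 15:39 on Jul 23.
+15 hours and 15 minutes → arrive 06:54 UTC on Jul 24.
Flight 2 lands earlier by 10 hours 17 minutes.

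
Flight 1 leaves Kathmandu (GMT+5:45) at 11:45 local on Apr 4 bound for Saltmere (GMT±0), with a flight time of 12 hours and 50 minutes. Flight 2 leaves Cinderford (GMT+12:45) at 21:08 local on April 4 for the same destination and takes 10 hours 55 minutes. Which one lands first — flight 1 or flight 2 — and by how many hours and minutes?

Flight 1 in UTC: 11:45 − 5:45 = 06:00 on Apr 4.
+12 hours 50 minutes → arrive 18:50 UTC on Apr 4.
Flight 2 in UTC: 21:08 − 12:45 = 08:23 on Apr 4.
+10 hours 55 minutes → arrive 19:18 UTC on Apr 4.
Flight 1 lands earlier by 28 minutes.

the first, by 28 minutes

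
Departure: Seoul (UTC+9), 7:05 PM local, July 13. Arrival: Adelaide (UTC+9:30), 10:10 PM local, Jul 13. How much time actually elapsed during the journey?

Departure in UTC: 7:05 PM − 9:00 = 10:05 AM on Jul 13.
Arrival in UTC: 10:10 PM − 9:30 = 12:40 PM on Jul 13.
Elapsed = 12:40 PM − 10:05 AM = 2 hours 35 minutes.

2 hours 35 minutes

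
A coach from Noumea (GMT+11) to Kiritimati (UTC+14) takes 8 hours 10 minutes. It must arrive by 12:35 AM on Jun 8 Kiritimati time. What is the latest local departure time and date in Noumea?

Target arrival in UTC: 12:35 AM − 14:00 = 10:35 AM on Jun 7.
Subtract 8 hours and 10 minutes → departure 2:25 AM UTC on Jun 7.
Noumea is UTC+11:00: 2:25 AM + 11:00 = 1:25 PM on Jun 7.

1:25 PM on June 7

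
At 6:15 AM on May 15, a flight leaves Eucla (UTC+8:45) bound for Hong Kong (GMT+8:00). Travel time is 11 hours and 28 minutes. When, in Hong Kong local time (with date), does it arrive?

4:58 PM on May 15

Convert departure to UTC: 6:15 AM − 8:45 = 9:30 PM UTC on May 14.
Add 11 hours and 28 minutes travel time → 8:58 AM UTC (May 15).
Hong Kong is UTC+8:00, so local arrival = 8:58 AM + 8:00 = 4:58 PM on May 15.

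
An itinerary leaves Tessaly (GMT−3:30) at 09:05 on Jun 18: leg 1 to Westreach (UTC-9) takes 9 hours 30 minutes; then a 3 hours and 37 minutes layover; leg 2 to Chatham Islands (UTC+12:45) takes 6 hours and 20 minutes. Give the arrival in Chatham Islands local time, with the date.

Convert departure to UTC: 09:05 + 3:30 = 12:35 UTC on Jun 18.
Add 9 hours and 30 minutes leg 1 → 22:05 UTC.
Add 3 hours and 37 minutes layover in Westreach → 01:42 UTC (Jun 19).
Add 6 hours 20 minutes leg 2 → 08:02 UTC.
Chatham Islands is UTC+12:45, so local arrival = 08:02 + 12:45 = 20:47 on Jun 19.

20:47 on June 19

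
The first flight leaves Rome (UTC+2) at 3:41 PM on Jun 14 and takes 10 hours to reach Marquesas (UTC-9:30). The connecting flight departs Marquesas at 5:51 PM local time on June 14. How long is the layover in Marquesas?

3 hours 40 minutes

Convert departure to UTC: 3:41 PM − 2:00 = 1:41 PM UTC on Jun 14.
Add 10 hours flight time → 11:41 PM UTC.
Marquesas is UTC−9:30, so local arrival = 11:41 PM − 9:30 = 2:11 PM on Jun 14.
Layover = 5:51 PM − 2:11 PM = 3 hours 40 minutes.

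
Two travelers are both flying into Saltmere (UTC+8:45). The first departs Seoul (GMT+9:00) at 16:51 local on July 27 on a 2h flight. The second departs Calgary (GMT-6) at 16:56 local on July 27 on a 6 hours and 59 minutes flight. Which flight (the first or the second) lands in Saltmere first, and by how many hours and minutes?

the first, by 20 hours 4 minutes

Flight 1 in UTC: 16:51 − 9:00 = 07:51 on Jul 27.
+2 hours → arrive 09:51 UTC on Jul 27.
Flight 2 in UTC: 16:56 + 6:00 = 22:56 on Jul 27.
+6 hours 59 minutes → arrive 05:55 UTC on Jul 28.
Flight 1 lands earlier by 20 hours 4 minutes.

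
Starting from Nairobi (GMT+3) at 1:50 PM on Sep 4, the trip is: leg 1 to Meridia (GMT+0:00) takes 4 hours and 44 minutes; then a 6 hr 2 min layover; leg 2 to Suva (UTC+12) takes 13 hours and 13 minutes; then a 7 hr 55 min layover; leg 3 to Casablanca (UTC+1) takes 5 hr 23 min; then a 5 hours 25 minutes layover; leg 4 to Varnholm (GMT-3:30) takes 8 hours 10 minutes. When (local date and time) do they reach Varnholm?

10:12 AM on September 6

Convert departure to UTC: 1:50 PM − 3:00 = 10:50 AM UTC on Sep 4.
Add 4 hours and 44 minutes leg 1 → 3:34 PM UTC.
Add 6 hours and 2 minutes layover in Meridia → 9:36 PM UTC.
Add 13 hours and 13 minutes leg 2 → 10:49 AM UTC (Sep 5).
Add 7 hours and 55 minutes layover in Suva → 6:44 PM UTC.
Add 5 hours and 23 minutes leg 3 → 12:07 AM UTC (Sep 6).
Add 5 hours and 25 minutes layover in Casablanca → 5:32 AM UTC.
Add 8 hours and 10 minutes leg 4 → 1:42 PM UTC.
Varnholm is UTC−3:30, so local arrival = 1:42 PM − 3:30 = 10:12 AM on Sep 6.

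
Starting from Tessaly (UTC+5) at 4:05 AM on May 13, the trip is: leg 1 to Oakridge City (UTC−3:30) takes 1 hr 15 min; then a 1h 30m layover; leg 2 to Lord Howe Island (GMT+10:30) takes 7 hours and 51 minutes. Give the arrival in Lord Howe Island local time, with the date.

8:11 PM on May 13

Convert departure to UTC: 4:05 AM − 5:00 = 11:05 PM UTC on May 12.
Add 1 hour 15 minutes leg 1 → 12:20 AM UTC (May 13).
Add 1 hour and 30 minutes layover in Oakridge City → 1:50 AM UTC.
Add 7 hours 51 minutes leg 2 → 9:41 AM UTC.
Lord Howe Island is UTC+10:30, so local arrival = 9:41 AM + 10:30 = 8:11 PM on May 13.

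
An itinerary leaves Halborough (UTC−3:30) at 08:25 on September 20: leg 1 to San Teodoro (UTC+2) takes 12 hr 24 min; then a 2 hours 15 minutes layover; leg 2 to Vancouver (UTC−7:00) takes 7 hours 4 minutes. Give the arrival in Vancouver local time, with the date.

Convert departure to UTC: 08:25 + 3:30 = 11:55 UTC on Sep 20.
Add 12 hours and 24 minutes leg 1 → 00:19 UTC (Sep 21).
Add 2 hours 15 minutes layover in San Teodoro → 02:34 UTC.
Add 7 hours 4 minutes leg 2 → 09:38 UTC.
Vancouver is UTC−7:00, so local arrival = 09:38 − 7:00 = 02:38 on Sep 21.

02:38 on September 21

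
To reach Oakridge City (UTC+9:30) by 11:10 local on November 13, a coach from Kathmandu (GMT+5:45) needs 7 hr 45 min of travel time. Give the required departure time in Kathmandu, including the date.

Target arrival in UTC: 11:10 − 9:30 = 01:40 on Nov 13.
Subtract 7 hours 45 minutes → departure 17:55 UTC on Nov 12.
Kathmandu is UTC+5:45: 17:55 + 5:45 = 23:40 on Nov 12.

23:40 on November 12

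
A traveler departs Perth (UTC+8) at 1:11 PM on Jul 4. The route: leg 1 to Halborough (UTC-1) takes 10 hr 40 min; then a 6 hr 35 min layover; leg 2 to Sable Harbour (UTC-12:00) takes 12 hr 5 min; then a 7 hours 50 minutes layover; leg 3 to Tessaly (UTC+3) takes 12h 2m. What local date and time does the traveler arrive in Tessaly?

Convert departure to UTC: 1:11 PM − 8:00 = 5:11 AM UTC on Jul 4.
Add 10 hours and 40 minutes leg 1 → 3:51 PM UTC.
Add 6 hours 35 minutes layover in Halborough → 10:26 PM UTC.
Add 12 hours 5 minutes leg 2 → 10:31 AM UTC (Jul 5).
Add 7 hours 50 minutes layover in Sable Harbour → 6:21 PM UTC.
Add 12 hours and 2 minutes leg 3 → 6:23 AM UTC (Jul 6).
Tessaly is UTC+3:00, so local arrival = 6:23 AM + 3:00 = 9:23 AM on Jul 6.

9:23 AM on July 6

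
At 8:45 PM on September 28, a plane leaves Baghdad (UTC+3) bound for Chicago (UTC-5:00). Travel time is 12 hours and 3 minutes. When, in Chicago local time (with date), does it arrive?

12:48 AM on September 29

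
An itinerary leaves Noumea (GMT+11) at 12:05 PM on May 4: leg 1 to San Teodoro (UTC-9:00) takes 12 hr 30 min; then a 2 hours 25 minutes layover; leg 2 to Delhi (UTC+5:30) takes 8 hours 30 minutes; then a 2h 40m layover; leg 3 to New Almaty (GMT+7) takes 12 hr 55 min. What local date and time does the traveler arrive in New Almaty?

11:05 PM on May 5

Convert departure to UTC: 12:05 PM − 11:00 = 1:05 AM UTC on May 4.
Add 12 hours 30 minutes leg 1 → 1:35 PM UTC.
Add 2 hours 25 minutes layover in San Teodoro → 4:00 PM UTC.
Add 8 hours 30 minutes leg 2 → 12:30 AM UTC (May 5).
Add 2 hours and 40 minutes layover in Delhi → 3:10 AM UTC.
Add 12 hours 55 minutes leg 3 → 4:05 PM UTC.
New Almaty is UTC+7:00, so local arrival = 4:05 PM + 7:00 = 11:05 PM on May 5.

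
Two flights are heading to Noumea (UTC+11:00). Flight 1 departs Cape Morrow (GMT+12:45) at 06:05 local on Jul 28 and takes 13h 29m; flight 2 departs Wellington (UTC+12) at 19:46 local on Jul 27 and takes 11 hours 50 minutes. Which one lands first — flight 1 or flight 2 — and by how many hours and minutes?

the second, by 11 hours 13 minutes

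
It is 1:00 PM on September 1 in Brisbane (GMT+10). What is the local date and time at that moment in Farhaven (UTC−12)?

3:00 PM on Aug 31

Farhaven is 22:00 behind Brisbane.
Shift by the zone difference: 1:00 PM − 22:00 = 3:00 PM on Aug 31 in Farhaven.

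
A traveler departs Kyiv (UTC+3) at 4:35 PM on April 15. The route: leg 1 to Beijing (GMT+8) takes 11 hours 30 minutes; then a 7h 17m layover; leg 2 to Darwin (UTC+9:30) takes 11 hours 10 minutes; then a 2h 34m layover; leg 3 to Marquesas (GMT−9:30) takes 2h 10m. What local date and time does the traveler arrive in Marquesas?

Convert departure to UTC: 4:35 PM − 3:00 = 1:35 PM UTC on Apr 15.
Add 11 hours and 30 minutes leg 1 → 1:05 AM UTC (Apr 16).
Add 7 hours 17 minutes layover in Beijing → 8:22 AM UTC.
Add 11 hours and 10 minutes leg 2 → 7:32 PM UTC.
Add 2 hours and 34 minutes layover in Darwin → 10:06 PM UTC.
Add 2 hours and 10 minutes leg 3 → 12:16 AM UTC (Apr 17).
Marquesas is UTC−9:30, so local arrival = 12:16 AM − 9:30 = 2:46 PM on Apr 16.

2:46 PM on Apr 16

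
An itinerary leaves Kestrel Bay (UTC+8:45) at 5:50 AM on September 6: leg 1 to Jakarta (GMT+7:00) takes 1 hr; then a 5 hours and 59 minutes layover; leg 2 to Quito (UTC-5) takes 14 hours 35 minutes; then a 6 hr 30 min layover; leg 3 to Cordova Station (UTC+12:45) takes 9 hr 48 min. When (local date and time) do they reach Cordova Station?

Convert departure to UTC: 5:50 AM − 8:45 = 9:05 PM UTC on Sep 5.
Add 1 hour leg 1 → 10:05 PM UTC.
Add 5 hours and 59 minutes layover in Jakarta → 4:04 AM UTC (Sep 6).
Add 14 hours 35 minutes leg 2 → 6:39 PM UTC.
Add 6 hours and 30 minutes layover in Quito → 1:09 AM UTC (Sep 7).
Add 9 hours 48 minutes leg 3 → 10:57 AM UTC.
Cordova Station is UTC+12:45, so local arrival = 10:57 AM + 12:45 = 11:42 PM on Sep 7.

11:42 PM on September 7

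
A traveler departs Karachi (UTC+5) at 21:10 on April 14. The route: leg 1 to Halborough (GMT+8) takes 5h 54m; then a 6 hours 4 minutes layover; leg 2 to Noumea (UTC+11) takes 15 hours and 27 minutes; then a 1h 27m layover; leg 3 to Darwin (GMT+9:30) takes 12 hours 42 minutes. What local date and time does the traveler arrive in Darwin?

Convert departure to UTC: 21:10 − 5:00 = 16:10 UTC on Apr 14.
Add 5 hours 54 minutes leg 1 → 22:04 UTC.
Add 6 hours and 4 minutes layover in Halborough → 04:08 UTC (Apr 15).
Add 15 hours and 27 minutes leg 2 → 19:35 UTC.
Add 1 hour and 27 minutes layover in Noumea → 21:02 UTC.
Add 12 hours 42 minutes leg 3 → 09:44 UTC (Apr 16).
Darwin is UTC+9:30, so local arrival = 09:44 + 9:30 = 19:14 on Apr 16.

19:14 on April 16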